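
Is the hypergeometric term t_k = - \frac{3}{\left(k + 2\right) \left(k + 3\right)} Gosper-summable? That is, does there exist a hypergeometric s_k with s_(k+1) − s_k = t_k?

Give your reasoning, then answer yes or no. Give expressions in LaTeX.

r(k) = (k + 2)/(k + 4) after simplifying.
A = k + 2, B = k + 4, C = 1.
Need (k + 2)·f(k+1) − (k + 3)·f(k) = 1.
Degrees (1,1,0) ⇒ d ≤ 1.
Match coefficients ⇒ f(k) = k/2.
Then R = B(k−1)f/C = k*(k + 3)/2, so s_k = R(k)·t_k = -3*k/(2*k + 4).
Verify: -3/(k**2 + 5*k + 6) matches t_k.

Yes. s_k = - \frac{3 k}{2 k + 4}.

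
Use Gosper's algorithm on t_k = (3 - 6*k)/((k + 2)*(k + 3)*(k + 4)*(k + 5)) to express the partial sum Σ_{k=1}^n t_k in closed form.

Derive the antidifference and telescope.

S(n) = n*(-n**2 - 12*n - 2)/(15*(n**3 + 12*n**2 + 47*n + 60))

Step 1: r(k) = (k + 2)*(2*k + 1)/((k + 6)*(2*k - 1)).
So A=k + 2 and B=k + 6, with C=k - 1/2.
Key eq: (k + 2)·f(k+1) = (k + 5)·f(k) + (k - 1/2).
Bound: deg f ≤ 3.
Solve for f: f(k) = k*(k**2 + 9*k - 46)/144 (degree 3 ≤ 3).
Certificate R = B(k−1)f/C = k*(k + 5)*(k**2 + 9*k - 46)/(72*(2*k - 1)) gives s_k = -k*(k**2 + 9*k - 46)/(24*(k + 2)*(k + 3)*(k + 4)).
s_(k+1) − s_k = 3*(1 - 2*k)/(k**4 + 14*k**3 + 71*k**2 + 154*k + 120) = t_k.
s_(n+1) = (-n**3 - 12*n**2 + 25*n + 36)/(24*(n**3 + 12*n**2 + 47*n + 60)) and s_(1) = 1/40, so S(n) = n*(-n**2 - 12*n - 2)/(15*(n**3 + 12*n**2 + 47*n + 60)).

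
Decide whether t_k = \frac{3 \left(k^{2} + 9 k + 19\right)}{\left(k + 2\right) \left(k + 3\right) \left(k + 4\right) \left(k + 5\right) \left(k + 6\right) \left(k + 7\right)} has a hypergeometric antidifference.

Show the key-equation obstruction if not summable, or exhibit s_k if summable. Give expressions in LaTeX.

Yes. s_k = \frac{k \left(k^{2} + 12 k + 44\right)}{48 \left(k^{3} + 12 k^{2} + 44 k + 48\right)}.

r(k) = (k + 2)*(9*k + (k + 1)**2 + 28)/((k + 8)*(k**2 + 9*k + 19)) after simplifying.
Gosper form: A/B · C(k+1)/C(k) with A=k + 2, B=k + 8, C=k**2 + 9*k + 19.
Need (k + 2)·f(k+1) − (k + 7)·f(k) = k**2 + 9*k + 19.
d = 5 from the (1,1,2) case.
A polynomial solution: f(k) = k*(k + 3)*(k + 5)*(k**2 + 12*k + 44)/144.
Certificate R = B(k−1)f/C = k*(k + 3)*(k + 5)*(k + 7)*(k**2 + 12*k + 44)/(144*(k**2 + 9*k + 19)) gives s_k = k*(k**2 + 12*k + 44)/(48*(k**3 + 12*k**2 + 44*k + 48)).
Δs = 3*(k**2 + 9*k + 19)/(k**6 + 27*k**5 + 295*k**4 + 1665*k**3 + 5104*k**2 + 8028*k + 5040), as required.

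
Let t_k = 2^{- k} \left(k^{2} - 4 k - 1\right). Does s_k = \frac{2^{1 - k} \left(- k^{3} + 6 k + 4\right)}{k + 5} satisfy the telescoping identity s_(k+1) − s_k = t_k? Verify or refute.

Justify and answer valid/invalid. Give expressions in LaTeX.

Invalid: residual \frac{3 \cdot 2^{- k} \left(- k^{3} - 3 k^{2} + 25 k + 9\right)}{k^{2} + 11 k + 30} ≠ 0.

s_(k+1) = (6*k - (k + 1)**3 + 10)/(2**k*(k + 6))
s_(k+1) − s_k = (k**4 + 4*k**3 - 24*k**2 - 56*k - 3)/(2**k*(k**2 + 11*k + 30))
(s_(k+1) − s_k) − t_k = 3*(-k**3 - 3*k**2 + 25*k + 9)/(2**k*(k**2 + 11*k + 30))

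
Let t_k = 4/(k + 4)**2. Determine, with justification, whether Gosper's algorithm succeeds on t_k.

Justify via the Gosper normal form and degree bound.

No — the linear system for f has no solution.

Ratio r(k) = (k + 4)**2/(k + 5)**2.
Gosper form: A/B · C(k+1)/C(k) with A=k**2 + 8*k + 16, B=k**2 + 10*k + 25, C=1.
Set up (k**2 + 8*k + 16)·f(k+1) − (k**2 + 8*k + 16)·f(k) − (1) = 0.
d = 0 from the (2,2,0) case.
Put f(k) = c0: A·f(k+1) − B(k−1)·f(k) − C = -1; need -1 = 0 — inconsistent ⇒ no f, not summable.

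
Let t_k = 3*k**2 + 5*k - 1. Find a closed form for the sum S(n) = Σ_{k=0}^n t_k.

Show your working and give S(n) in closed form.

S(n) = n**3 + 4*n**2 + 2*n - 1

r(k) = (3*k**2 + 11*k + 7)/(3*k**2 + 5*k - 1) after simplifying.
Normal form (A,B,C) = (1, 1, k**2 + 5*k/3 - 1/3).
Solve (1)·f(k+1) − (1)·f(k) = k**2 + 5*k/3 - 1/3.
From deg A=0, deg B=0, deg C=2: d=3.
Match coefficients ⇒ f(k) = k*(k**2 + k - 3)/3.
So s_k = (B(k−1)f/C)·t_k = (k*(k**2 + k - 3)/(3*k**2 + 5*k - 1))·t_k = k*(k**2 + k - 3).
Check: Δs_k = 3*k**2 + 5*k - 1. ✓
Evaluate: s_(n+1) = n**3 + 4*n**2 + 2*n - 1; subtract s_(0) = 0 ⇒ S(n) = n**3 + 4*n**2 + 2*n - 1.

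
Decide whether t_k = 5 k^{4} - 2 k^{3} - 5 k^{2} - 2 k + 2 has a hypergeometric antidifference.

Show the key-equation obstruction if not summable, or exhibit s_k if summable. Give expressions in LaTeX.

t_(k+1)/t_k = (5*k**4 + 18*k**3 + 19*k**2 + 2*k - 2)/(5*k**4 - 2*k**3 - 5*k**2 - 2*k + 2).
Normal form (A,B,C) = (1, 1, k**4 - 2*k**3/5 - k**2 - 2*k/5 + 2/5).
f must satisfy (1)·f(k+1) − (1)·f(k) = k**4 - 2*k**3/5 - k**2 - 2*k/5 + 2/5.
deg f ≤ 5 (via 0,0,4).
Solving with deg f ≤ 5: f(k) = k*(k - 2)*(k**3 - k**2 - k - 1)/5.
Certificate R = B(k−1)f/C = k*(k - 2)*(k**3 - k**2 - k - 1)/(5*k**4 - 2*k**3 - 5*k**2 - 2*k + 2) gives s_k = k*(k**4 - 3*k**3 + k**2 + k + 2).
Verify: 5*k**4 - 2*k**3 - 5*k**2 - 2*k + 2 matches t_k.

Yes. s_k = k \left(k^{4} - 3 k^{3} + k^{2} + k + 2\right).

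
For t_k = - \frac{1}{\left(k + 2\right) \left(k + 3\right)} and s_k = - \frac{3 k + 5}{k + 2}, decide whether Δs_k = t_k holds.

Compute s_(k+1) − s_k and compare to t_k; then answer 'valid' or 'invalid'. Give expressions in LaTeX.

valid (s_(k+1) − s_k reduces to t_k)

s_(k+1) = (-3*k - 8)/(k + 3)
s_(k+1) − s_k = -1/(k**2 + 5*k + 6)
(s_(k+1) − s_k) − t_k = 0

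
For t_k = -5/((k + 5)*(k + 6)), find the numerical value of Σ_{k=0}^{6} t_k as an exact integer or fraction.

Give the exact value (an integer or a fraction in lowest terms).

Compute t_(k+1)/t_k: get (k + 5)/(k + 7).
A = k + 5, B = k + 7, C = 1.
Need (k + 5)·f(k+1) − (k + 6)·f(k) = 1.
Degrees (1,1,0) ⇒ d ≤ 1.
Solve for f: f(k) = k/5 (degree 1 ≤ 1).
Get s_k = R·t_k = -k/(k + 5) with R(k) = B(k−1)f(k)/C(k) = k*(k + 6)/5.
Δs = -5/(k**2 + 11*k + 30), as required.
Evaluate s at k=7 and k=0: -7/12 and 0; difference -7/12.

Σ = -7/12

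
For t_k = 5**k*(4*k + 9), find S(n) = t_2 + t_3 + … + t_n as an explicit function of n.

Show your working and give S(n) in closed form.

S(n) = 5*5**n*n + 10*5**n - 75

Ratio r(k) = 5*(4*k + 13)/(4*k + 9).
Factor: A=5; B=1; C=k + 9/4.
Set up (5)·f(k+1) − (1)·f(k) − (k + 9/4) = 0.
From deg A=0, deg B=0, deg C=1: d=1.
Match coefficients ⇒ f(k) = (k + 1)/4.
Get s_k = R·t_k = 5**k*(k + 1) with R(k) = B(k−1)f(k)/C(k) = (k + 1)/(4*k + 9).
Δs = 5**k*(4*k + 9), as required.
Evaluate: s_(n+1) = 5**(n + 1)*(n + 2); subtract s_(2) = 75 ⇒ S(n) = 5*5**n*n + 10*5**n - 75.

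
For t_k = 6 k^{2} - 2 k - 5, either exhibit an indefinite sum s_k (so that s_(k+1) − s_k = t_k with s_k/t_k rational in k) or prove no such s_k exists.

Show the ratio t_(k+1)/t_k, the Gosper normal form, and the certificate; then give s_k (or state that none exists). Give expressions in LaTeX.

Step 1: r(k) = (6*k**2 + 10*k - 1)/(6*k**2 - 2*k - 5).
Factor: A=1; B=1; C=k**2 - k/3 - 5/6.
Set up (1)·f(k+1) − (1)·f(k) − (k**2 - k/3 - 5/6) = 0.
deg f ≤ 3 (via 0,0,2).
A polynomial solution: f(k) = k*(2*k**2 - 4*k - 3)/6.
Get s_k = R·t_k = k*(2*k**2 - 4*k - 3) with R(k) = B(k−1)f(k)/C(k) = k*(2*k**2 - 4*k - 3)/(6*k**2 - 2*k - 5).
Check: Δs_k = 6*k**2 - 2*k - 5. ✓

s_k = k \left(2 k^{2} - 4 k - 3\right)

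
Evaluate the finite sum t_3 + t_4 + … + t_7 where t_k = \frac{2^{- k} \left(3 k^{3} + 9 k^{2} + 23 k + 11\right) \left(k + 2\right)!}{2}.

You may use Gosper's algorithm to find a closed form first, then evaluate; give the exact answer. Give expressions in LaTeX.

Σ = 2749515

r(k) = (3*k**4 + 27*k**3 + 104*k**2 + 196*k + 138)/(2*(3*k**3 + 9*k**2 + 23*k + 11)) after simplifying.
Factor: A=k/2 + 3/2; B=1; C=k**3 + 3*k**2 + 23*k/3 + 11/3.
f must satisfy (k/2 + 3/2)·f(k+1) − (1)·f(k) = k**3 + 3*k**2 + 23*k/3 + 11/3.
deg f ≤ 2 (via 1,0,3).
Match coefficients ⇒ f(k) = 2*(3*k**2 + 2)/3.
R(k) = B(k−1)·f(k)/C(k) = 2*(3*k**2 + 2)/(3*k**3 + 9*k**2 + 23*k + 11); s_k = R·t_k = (3*k**2 + 2)*factorial(k + 2)/2**k.
Δs = (3*k**3 + 9*k**2 + 23*k + 11)*factorial(k + 2)/(2*2**k), as required.
Sum = s_(8) − s_(3); s_(8) = 2749950, s_(3) = 435 ⇒ 2749515.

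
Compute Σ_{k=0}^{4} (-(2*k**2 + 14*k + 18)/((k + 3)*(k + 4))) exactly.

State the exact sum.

Step 1: r(k) = (k + 3)*(7*k + (k + 1)**2 + 16)/((k + 5)*(k**2 + 7*k + 9)).
So A=k + 3 and B=k + 5, with C=k**2 + 7*k + 9.
Set up (k + 3)·f(k+1) − (k + 4)·f(k) − (k**2 + 7*k + 9) = 0.
d = 2 from the (1,1,2) case.
Coefficient equations give f(k) = k*(k + 2).
Then R = B(k−1)f/C = k*(k + 2)*(k + 4)/(k**2 + 7*k + 9), so s_k = R(k)·t_k = -2*k*(k + 2)/(k + 3).
Verify: 2*(-k**2 - 7*k - 9)/(k**2 + 7*k + 12) matches t_k.
Telescoping: Σ = s_(5) − s_(0) = -35/4 − (0) = -35/4.

Σ = -35/4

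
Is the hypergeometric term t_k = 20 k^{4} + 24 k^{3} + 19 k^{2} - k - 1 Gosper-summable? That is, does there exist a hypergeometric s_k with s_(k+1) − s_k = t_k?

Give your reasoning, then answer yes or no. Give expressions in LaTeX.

Ratio r(k) = (20*k**4 + 104*k**3 + 211*k**2 + 189*k + 61)/(20*k**4 + 24*k**3 + 19*k**2 - k - 1).
Factor: A=1; B=1; C=k**4 + 6*k**3/5 + 19*k**2/20 - k/20 - 1/20.
f must satisfy (1)·f(k+1) − (1)·f(k) = k**4 + 6*k**3/5 + 19*k**2/20 - k/20 - 1/20.
d = 5 from the (0,0,4) case.
A polynomial solution: f(k) = k*(2*k - 1)*(2*k**3 - k**2 - 2)/20.
Then R = B(k−1)f/C = k*(2*k - 1)*(2*k**3 - k**2 - 2)/(20*k**4 + 24*k**3 + 19*k**2 - k - 1), so s_k = R(k)·t_k = k*(4*k**4 - 4*k**3 + k**2 - 4*k + 2).
Δs = 20*k**4 + 24*k**3 + 19*k**2 - k - 1, as required.

Yes. s_k = k \left(4 k^{4} - 4 k^{3} + k^{2} - 4 k + 2\right).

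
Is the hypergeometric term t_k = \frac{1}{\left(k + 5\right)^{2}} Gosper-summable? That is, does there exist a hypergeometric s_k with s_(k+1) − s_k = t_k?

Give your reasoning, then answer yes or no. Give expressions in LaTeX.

r(k) = (k + 5)**2/(k + 6)**2 after simplifying.
So A=k**2 + 10*k + 25 and B=k**2 + 12*k + 36, with C=1.
Key eq: (k**2 + 10*k + 25)·f(k+1) = (k**2 + 10*k + 25)·f(k) + (1).
From deg A=2, deg B=2, deg C=0: d=0.
f = c0 ⇒ A·f(k+1) − B(k−1)·f(k) − C = -1. The system {-1 = 0} is inconsistent; no antidifference.

No; the coefficient equations for f are inconsistent.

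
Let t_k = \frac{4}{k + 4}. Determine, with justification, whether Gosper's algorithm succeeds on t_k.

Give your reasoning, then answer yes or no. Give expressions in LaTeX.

No; the coefficient equations for f are inconsistent.

Ratio r(k) = (k + 4)/(k + 5).
Gosper form: A/B · C(k+1)/C(k) with A=k + 4, B=k + 5, C=1.
f must satisfy (k + 4)·f(k+1) − (k + 4)·f(k) = 1.
Degrees (1,1,0) ⇒ d ≤ 0.
f = c0 ⇒ A·f(k+1) − B(k−1)·f(k) − C = -1. The system {-1 = 0} is inconsistent; no antidifference.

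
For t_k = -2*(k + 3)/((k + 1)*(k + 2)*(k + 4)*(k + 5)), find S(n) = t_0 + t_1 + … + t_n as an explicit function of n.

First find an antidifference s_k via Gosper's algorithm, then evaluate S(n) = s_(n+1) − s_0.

S(n) = (-n**2 - 7*n - 6)/(4*(n**2 + 7*n + 10))

r(k) = (k + 1)*(k + 4)**2/((k + 3)**2*(k + 6)) after simplifying.
Gosper form: A/B · C(k+1)/C(k) with A=k + 1, B=k + 6, C=k**2 + 6*k + 9.
Solve (k + 1)·f(k+1) − (k + 5)·f(k) = k**2 + 6*k + 9.
Bound: deg f ≤ 4.
A polynomial solution: f(k) = k*(k + 2)*(k + 3)*(k + 5)/8.
Then R = B(k−1)f/C = k*(k + 2)*(k + 5)**2/(8*(k + 3)), so s_k = R(k)·t_k = k*(-k - 5)/(4*(k**2 + 5*k + 4)).
s_(k+1) − s_k = 2*(-k - 3)/(k**4 + 12*k**3 + 49*k**2 + 78*k + 40) = t_k.
Telescope: S(n) = s_(n+1) − s_(0) = (-n**2 - 7*n - 6)/(4*(n**2 + 7*n + 10)) − (0) = (-n**2 - 7*n - 6)/(4*(n**2 + 7*n + 10)).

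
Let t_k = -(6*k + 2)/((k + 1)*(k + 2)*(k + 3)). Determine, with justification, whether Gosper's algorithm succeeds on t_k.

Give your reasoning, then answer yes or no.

r(k) = (k + 1)*(3*k + 4)/((k + 4)*(3*k + 1)) after simplifying.
So A=k + 1 and B=k + 4, with C=k + 1/3.
Key eq: (k + 1)·f(k+1) = (k + 3)·f(k) + (k + 1/3).
d = 2 from the (1,1,1) case.
Match coefficients ⇒ f(k) = k**2/3.
So s_k = (B(k−1)f/C)·t_k = (k**2*(k + 3)/(3*k + 1))·t_k = -2*k**2/(k**2 + 3*k + 2).
Δs = 2*(-3*k - 1)/(k**3 + 6*k**2 + 11*k + 6), as required.

Yes. s_k = -2*k**2/(k**2 + 3*k + 2).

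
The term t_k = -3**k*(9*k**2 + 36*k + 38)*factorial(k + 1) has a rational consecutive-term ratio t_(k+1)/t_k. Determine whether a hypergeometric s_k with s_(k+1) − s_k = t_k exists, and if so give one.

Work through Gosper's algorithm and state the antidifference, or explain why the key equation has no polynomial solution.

s_k = -3**k*(3*k + 4)*factorial(k + 1)

Step 1: r(k) = 3*(9*k**3 + 72*k**2 + 191*k + 166)/(9*k**2 + 36*k + 38).
Take A(k)=3*k + 6, B(k)=1, C(k)=k**2 + 4*k + 38/9.
Key eq: (3*k + 6)·f(k+1) = (1)·f(k) + (k**2 + 4*k + 38/9).
Degrees (1,0,2) ⇒ d ≤ 1.
Coefficient equations give f(k) = (3*k + 4)/9.
Get s_k = R·t_k = -3**k*(3*k + 4)*factorial(k + 1) with R(k) = B(k−1)f(k)/C(k) = (3*k + 4)/(9*k**2 + 36*k + 38).
Δs = -3**k*(9*k**2 + 36*k + 38)*factorial(k + 1), as required.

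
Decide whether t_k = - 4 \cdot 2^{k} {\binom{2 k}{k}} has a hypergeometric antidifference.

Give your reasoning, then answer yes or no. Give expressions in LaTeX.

No — key equation has no polynomial f.

The ratio is 4*(2*k + 1)/(k + 1).
A = 8*k + 4, B = k + 1, C = 1.
Key eq: (8*k + 4)·f(k+1) = (k)·f(k) + (1).
d = -1 from the (1,1,0) case.
Bound -1 < 0, so the key equation has no polynomial solution.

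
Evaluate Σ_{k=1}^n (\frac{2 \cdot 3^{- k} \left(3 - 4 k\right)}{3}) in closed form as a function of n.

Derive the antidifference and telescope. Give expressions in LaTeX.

S(n) = 3^{- n - 1} \left(- 3^{n + 1} + 4 n + 3\right)

The ratio is (4*k + 1)/(3*(4*k - 3)).
Normal form (A,B,C) = (1/3, 1, k - 3/4).
f must satisfy (1/3)·f(k+1) − (1)·f(k) = k - 3/4.
d = 1 from the (0,0,1) case.
Solving with deg f ≤ 1: f(k) = -3*(4*k - 1)/8.
Get s_k = R·t_k = (4*k - 1)/3**k with R(k) = B(k−1)f(k)/C(k) = -3*(4*k - 1)/(2*(4*k - 3)).
Verify: 2*(3 - 4*k)/(3*3**k) matches t_k.
Telescope: S(n) = s_(n+1) − s_(1) = 3**(-n - 1)*(4*n + 3) − (1) = 3**(-n - 1)*(-3**(n + 1) + 4*n + 3).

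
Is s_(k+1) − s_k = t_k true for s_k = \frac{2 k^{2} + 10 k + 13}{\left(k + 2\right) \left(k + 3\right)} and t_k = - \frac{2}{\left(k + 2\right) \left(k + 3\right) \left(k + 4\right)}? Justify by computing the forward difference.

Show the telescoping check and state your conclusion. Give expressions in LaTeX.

valid; difference matches t_k

s_(k+1) = (10*k + 2*(k + 1)**2 + 23)/((k + 3)*(k + 4))
s_(k+1) − s_k = -2/(k**3 + 9*k**2 + 26*k + 24)
(s_(k+1) − s_k) − t_k = 0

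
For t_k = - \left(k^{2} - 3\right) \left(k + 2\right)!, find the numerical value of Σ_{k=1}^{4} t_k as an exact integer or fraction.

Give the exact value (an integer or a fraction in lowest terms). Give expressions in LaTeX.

Σ = -10092

r(k) = (k + 3)*((k + 1)**2 - 3)/(k**2 - 3) after simplifying.
Take A(k)=k + 3, B(k)=1, C(k)=k**2 - 3.
Key eq: (k + 3)·f(k+1) = (1)·f(k) + (k**2 - 3).
d = 1 from the (1,0,2) case.
Solving with deg f ≤ 1: f(k) = k - 3.
Then R = B(k−1)f/C = (k - 3)/(k**2 - 3), so s_k = R(k)·t_k = -(k - 3)*factorial(k + 2).
Verify: -(k**2 - 3)*factorial(k + 2) matches t_k.
Σ_(k=1)^(4) t_k = s_(5) − s_(1) = -10080 − (12) = -10092.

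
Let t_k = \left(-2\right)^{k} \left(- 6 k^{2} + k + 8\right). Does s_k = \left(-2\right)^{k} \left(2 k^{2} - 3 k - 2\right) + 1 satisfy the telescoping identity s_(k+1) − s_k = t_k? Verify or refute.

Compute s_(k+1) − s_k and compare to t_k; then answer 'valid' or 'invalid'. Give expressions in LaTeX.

Valid: the claim telescopes to t_k.

s_(k+1) = (-2)**(k + 1)*(-3*k + 2*(k + 1)**2 - 5) + 1
s_(k+1) − s_k = (-2)**k*(-6*k**2 + k + 8)
(s_(k+1) − s_k) − t_k = 0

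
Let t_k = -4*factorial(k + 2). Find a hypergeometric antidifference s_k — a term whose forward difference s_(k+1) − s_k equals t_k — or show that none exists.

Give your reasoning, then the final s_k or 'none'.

Ratio r(k) = k + 3.
So A=k + 3 and B=1, with C=1.
Key eq: (k + 3)·f(k+1) = (1)·f(k) + (1).
From deg A=1, deg B=0, deg C=0: d=-1.
Bound -1 < 0, so the key equation has no polynomial solution.

none — t_k is not Gosper-summable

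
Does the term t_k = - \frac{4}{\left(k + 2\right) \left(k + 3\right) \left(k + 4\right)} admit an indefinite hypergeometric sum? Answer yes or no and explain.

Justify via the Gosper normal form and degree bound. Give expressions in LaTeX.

The ratio is (k + 2)/(k + 5).
Normal form (A,B,C) = (k + 2, k + 5, 1).
Solve (k + 2)·f(k+1) − (k + 4)·f(k) = 1.
Bound: deg f ≤ 2.
Coefficient equations give f(k) = k*(k + 5)/12.
So s_k = (B(k−1)f/C)·t_k = (k*(k + 4)*(k + 5)/12)·t_k = k*(-k - 5)/(3*(k + 2)*(k + 3)).
s_(k+1) − s_k = -4/(k**3 + 9*k**2 + 26*k + 24) = t_k.

Yes. s_k = \frac{k \left(- k - 5\right)}{3 \left(k + 2\right) \left(k + 3\right)}.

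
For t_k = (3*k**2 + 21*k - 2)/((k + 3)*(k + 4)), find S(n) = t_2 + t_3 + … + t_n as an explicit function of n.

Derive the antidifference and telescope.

Ratio r(k) = (k + 3)*(21*k + 3*(k + 1)**2 + 19)/((k + 5)*(3*k**2 + 21*k - 2)).
Gosper form: A/B · C(k+1)/C(k) with A=k + 3, B=k + 5, C=k**2 + 7*k - 2/3.
Set up (k + 3)·f(k+1) − (k + 4)·f(k) − (k**2 + 7*k - 2/3) = 0.
Degrees (1,1,2) ⇒ d ≤ 2.
Solve for f: f(k) = k*(9*k - 11)/9 (degree 2 ≤ 2).
Get s_k = R·t_k = k*(9*k - 11)/(3*(k + 3)) with R(k) = B(k−1)f(k)/C(k) = k*(k + 4)*(9*k - 11)/(3*(3*k**2 + 21*k - 2)).
Verify: (3*k**2 + 21*k - 2)/(k**2 + 7*k + 12) matches t_k.
Σ_(k=2)^n t_k = s_(n+1) − s_(2) = ((9*n**2 + 7*n - 2)/(3*(n + 4))) − (14/15), i.e. (15*n**2 + 7*n - 22)/(5*(n + 4)).

S(n) = (15*n**2 + 7*n - 22)/(5*(n + 4))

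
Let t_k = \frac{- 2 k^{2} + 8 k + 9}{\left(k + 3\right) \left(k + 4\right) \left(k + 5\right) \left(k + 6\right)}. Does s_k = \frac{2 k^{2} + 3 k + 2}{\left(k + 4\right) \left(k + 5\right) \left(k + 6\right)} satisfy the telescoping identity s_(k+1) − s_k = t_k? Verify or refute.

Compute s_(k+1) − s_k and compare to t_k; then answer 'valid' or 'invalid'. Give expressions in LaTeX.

s_(k+1) = (3*k + 2*(k + 1)**2 + 5)/((k + 5)*(k + 6)*(k + 7))
s_(k+1) − s_k = 2*(-k**2 + 6*k + 7)/(k**4 + 22*k**3 + 179*k**2 + 638*k + 840)
(s_(k+1) − s_k) − t_k = 3*(4*k**2 - 5*k - 7)/(k**5 + 25*k**4 + 245*k**3 + 1175*k**2 + 2754*k + 2520)

Invalid: residual \frac{3 \left(4 k^{2} - 5 k - 7\right)}{k^{5} + 25 k^{4} + 245 k^{3} + 1175 k^{2} + 2754 k + 2520} ≠ 0.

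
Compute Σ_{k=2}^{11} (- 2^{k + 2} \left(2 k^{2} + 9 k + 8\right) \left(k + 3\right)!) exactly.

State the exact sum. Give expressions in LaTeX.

Σ = -257099242143740160

r(k) = 2*(2*k**3 + 21*k**2 + 71*k + 76)/(2*k**2 + 9*k + 8) after simplifying.
Take A(k)=2*k + 8, B(k)=1, C(k)=k**2 + 9*k/2 + 4.
Set up (2*k + 8)·f(k+1) − (1)·f(k) − (k**2 + 9*k/2 + 4) = 0.
From deg A=1, deg B=0, deg C=2: d=1.
A polynomial solution: f(k) = k/2.
R(k) = B(k−1)·f(k)/C(k) = k/(2*k**2 + 9*k + 8); s_k = R·t_k = -2**(k + 2)*k*factorial(k + 3).
Verify: -2**(k + 2)*(2*k**2 + 9*k + 8)*factorial(k + 3) matches t_k.
Σ_(k=2)^(11) t_k = s_(12) − s_(2) = -257099242143744000 − (-3840) = -257099242143740160.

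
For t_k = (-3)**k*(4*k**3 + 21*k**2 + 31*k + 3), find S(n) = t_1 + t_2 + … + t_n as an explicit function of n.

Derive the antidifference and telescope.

Step 1: r(k) = 3*(-4*k**3 - 33*k**2 - 85*k - 59)/(4*k**3 + 21*k**2 + 31*k + 3).
Gosper form: A/B · C(k+1)/C(k) with A=-3, B=1, C=k**3 + 21*k**2/4 + 31*k/4 + 3/4.
Key eq: (-3)·f(k+1) = (1)·f(k) + (k**3 + 21*k**2/4 + 31*k/4 + 3/4).
deg f ≤ 3 (via 0,0,3).
Coefficient equations give f(k) = -(k**3 + 3*k**2 + k - 3)/4.
R(k) = B(k−1)·f(k)/C(k) = -(k**3 + 3*k**2 + k - 3)/(4*k**3 + 21*k**2 + 31*k + 3); s_k = R·t_k = (-3)**k*(-k**3 - 3*k**2 - k + 3).
Verify: (-3)**k*(4*k**3 + 21*k**2 + 31*k + 3) matches t_k.
Σ_(k=1)^n t_k = s_(n+1) − s_(1) = (3*(-3)**n*(n**3 + 6*n**2 + 10*n + 2)) − (6), i.e. 3*(-3)**n*n**3 + 18*(-3)**n*n**2 + 30*(-3)**n*n + 6*(-3)**n - 6.

S(n) = 3*(-3)**n*n**3 + 18*(-3)**n*n**2 + 30*(-3)**n*n + 6*(-3)**n - 6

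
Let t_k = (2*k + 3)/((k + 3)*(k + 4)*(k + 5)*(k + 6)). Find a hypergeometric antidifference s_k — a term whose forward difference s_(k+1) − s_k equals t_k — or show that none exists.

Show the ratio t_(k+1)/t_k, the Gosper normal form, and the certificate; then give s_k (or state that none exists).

Ratio r(k) = (k + 3)*(2*k + 5)/((k + 7)*(2*k + 3)).
Normal form (A,B,C) = (k + 3, k + 7, k + 3/2).
Solve (k + 3)·f(k+1) − (k + 6)·f(k) = k + 3/2.
Degrees (1,1,1) ⇒ d ≤ 3.
Solving with deg f ≤ 3: f(k) = k*(k**2 + 12*k + 17)/60.
R(k) = B(k−1)·f(k)/C(k) = k*(k + 6)*(k**2 + 12*k + 17)/(30*(2*k + 3)); s_k = R·t_k = k*(k**2 + 12*k + 17)/(30*(k + 3)*(k + 4)*(k + 5)).
Check: Δs_k = (2*k + 3)/(k**4 + 18*k**3 + 119*k**2 + 342*k + 360). ✓

s_k = k*(k**2 + 12*k + 17)/(30*(k + 3)*(k + 4)*(k + 5))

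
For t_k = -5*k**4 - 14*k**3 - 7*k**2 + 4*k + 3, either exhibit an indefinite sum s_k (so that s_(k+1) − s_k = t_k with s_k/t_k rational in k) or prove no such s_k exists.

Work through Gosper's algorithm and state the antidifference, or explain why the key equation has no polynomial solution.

s_k = k**2*(-k**3 - k**2 + 3*k + 2)

t_(k+1)/t_k = (5*k**4 + 34*k**3 + 79*k**2 + 72*k + 19)/(5*k**4 + 14*k**3 + 7*k**2 - 4*k - 3).
So A=1 and B=1, with C=k**4 + 14*k**3/5 + 7*k**2/5 - 4*k/5 - 3/5.
Solve (1)·f(k+1) − (1)·f(k) = k**4 + 14*k**3/5 + 7*k**2/5 - 4*k/5 - 3/5.
Degrees (0,0,4) ⇒ d ≤ 5.
Solving with deg f ≤ 5: f(k) = k**2*(k + 2)*(k**2 - k - 1)/5.
R(k) = B(k−1)·f(k)/C(k) = k**2*(k + 2)*(k**2 - k - 1)/(5*k**4 + 14*k**3 + 7*k**2 - 4*k - 3); s_k = R·t_k = k**2*(-k**3 - k**2 + 3*k + 2).
Verify: -5*k**4 - 14*k**3 - 7*k**2 + 4*k + 3 matches t_k.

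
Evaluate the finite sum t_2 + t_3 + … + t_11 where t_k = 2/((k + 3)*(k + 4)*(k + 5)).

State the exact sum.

Ratio r(k) = (k + 3)/(k + 6).
So A=k + 3 and B=k + 6, with C=1.
Solve (k + 3)·f(k+1) − (k + 5)·f(k) = 1.
Bound: deg f ≤ 2.
Coefficient equations give f(k) = k*(k + 7)/24.
Certificate R = B(k−1)f/C = k*(k + 5)*(k + 7)/24 gives s_k = k*(k + 7)/(12*(k + 3)*(k + 4)).
Check: Δs_k = 2/(k**3 + 12*k**2 + 47*k + 60). ✓
Sum = s_(12) − s_(2); s_(12) = 19/240, s_(2) = 1/20 ⇒ 7/240.

Σ = 7/240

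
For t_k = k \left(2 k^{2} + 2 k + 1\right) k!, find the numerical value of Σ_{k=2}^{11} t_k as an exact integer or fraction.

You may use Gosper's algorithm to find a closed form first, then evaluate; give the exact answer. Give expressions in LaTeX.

Compute t_(k+1)/t_k: get (k + 1)**2*(2*k + 2*(k + 1)**2 + 3)/(k*(2*k**2 + 2*k + 1)).
Factor: A=k + 1; B=1; C=k**3 + k**2 + k/2.
Key eq: (k + 1)·f(k+1) = (1)·f(k) + (k**3 + k**2 + k/2).
Degrees (1,0,3) ⇒ d ≤ 2.
Coefficient equations give f(k) = (2*k**2 - 2*k - 3)/2.
Certificate R = B(k−1)f/C = (2*k**2 - 2*k - 3)/(k*(2*k**2 + 2*k + 1)) gives s_k = (2*k**2 - 2*k - 3)*factorial(k).
Verify: k*(2*k**2 + 2*k + 1)*factorial(k) matches t_k.
Telescoping: Σ = s_(12) − s_(2) = 125019417600 − (2) = 125019417598.

Σ = 125019417598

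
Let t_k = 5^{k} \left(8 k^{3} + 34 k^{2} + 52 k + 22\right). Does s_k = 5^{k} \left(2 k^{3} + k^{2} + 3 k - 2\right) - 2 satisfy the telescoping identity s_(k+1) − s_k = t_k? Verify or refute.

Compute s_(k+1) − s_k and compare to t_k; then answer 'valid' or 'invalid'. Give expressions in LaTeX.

s_(k+1) = 5**(k + 1)*(3*k + 2*(k + 1)**3 + (k + 1)**2 + 1) - 2
s_(k+1) − s_k = 5**k*(8*k**3 + 34*k**2 + 52*k + 22)
(s_(k+1) − s_k) − t_k = 0

Valid: the claim telescopes to t_k.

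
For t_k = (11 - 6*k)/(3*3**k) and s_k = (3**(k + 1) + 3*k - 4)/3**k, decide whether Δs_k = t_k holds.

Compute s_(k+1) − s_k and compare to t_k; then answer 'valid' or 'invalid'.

s_(k+1) = 3 + k/3**k - 1/(3*3**k)
s_(k+1) − s_k = (11 - 6*k)/(3*3**k)
(s_(k+1) − s_k) − t_k = 0

valid (s_(k+1) − s_k reduces to t_k)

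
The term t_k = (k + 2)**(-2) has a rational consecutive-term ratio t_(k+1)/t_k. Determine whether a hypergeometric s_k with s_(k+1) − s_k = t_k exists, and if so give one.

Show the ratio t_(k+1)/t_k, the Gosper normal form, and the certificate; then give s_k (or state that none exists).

Ratio r(k) = (k + 2)**2/(k + 3)**2.
Gosper form: A/B · C(k+1)/C(k) with A=k**2 + 4*k + 4, B=k**2 + 6*k + 9, C=1.
Set up (k**2 + 4*k + 4)·f(k+1) − (k**2 + 4*k + 4)·f(k) − (1) = 0.
From deg A=2, deg B=2, deg C=0: d=0.
Put f(k) = c0: A·f(k+1) − B(k−1)·f(k) − C = -1; need -1 = 0 — inconsistent ⇒ no f, not summable.

no hypergeometric antidifference exists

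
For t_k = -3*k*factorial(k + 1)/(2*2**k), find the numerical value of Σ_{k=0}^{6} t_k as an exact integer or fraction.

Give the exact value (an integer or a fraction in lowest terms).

r(k) = (k + 1)*(k + 2)/(2*k) after simplifying.
So A=k/2 + 1 and B=1, with C=k.
Key eq: (k/2 + 1)·f(k+1) = (1)·f(k) + (k).
d = 0 from the (1,0,1) case.
Coefficient equations give f(k) = 2.
Certificate R = B(k−1)f/C = 2/k gives s_k = -3*factorial(k + 1)/2**k.
s_(k+1) − s_k = -3*k*factorial(k + 1)/(2*2**k) = t_k.
Evaluate s at k=7 and k=0: -945 and -3; difference -942.

Σ = -942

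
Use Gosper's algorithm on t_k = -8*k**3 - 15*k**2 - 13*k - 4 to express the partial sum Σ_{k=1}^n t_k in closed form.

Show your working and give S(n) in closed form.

t_(k+1)/t_k = (8*k**3 + 39*k**2 + 67*k + 40)/(8*k**3 + 15*k**2 + 13*k + 4).
Take A(k)=1, B(k)=1, C(k)=k**3 + 15*k**2/8 + 13*k/8 + 1/2.
Need (1)·f(k+1) − (1)·f(k) = k**3 + 15*k**2/8 + 13*k/8 + 1/2.
Degrees (0,0,3) ⇒ d ≤ 4.
Solving with deg f ≤ 4: f(k) = k**2*(2*k**2 + k + 1)/8.
R(k) = B(k−1)·f(k)/C(k) = k**2*(2*k**2 + k + 1)/(8*k**3 + 15*k**2 + 13*k + 4); s_k = R·t_k = k**2*(-2*k**2 - k - 1).
s_(k+1) − s_k = -8*k**3 - 15*k**2 - 13*k - 4 = t_k.
Telescope: S(n) = s_(n+1) − s_(1) = -2*n**4 - 9*n**3 - 16*n**2 - 13*n - 4 − (-4) = n*(-2*n**3 - 9*n**2 - 16*n - 13).

S(n) = n*(-2*n**3 - 9*n**2 - 16*n - 13)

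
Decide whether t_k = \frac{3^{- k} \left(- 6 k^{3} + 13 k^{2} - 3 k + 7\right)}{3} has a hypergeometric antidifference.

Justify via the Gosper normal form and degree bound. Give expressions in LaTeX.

r(k) = (6*k**3 + 5*k**2 - 5*k - 11)/(3*(6*k**3 - 13*k**2 + 3*k - 7)) after simplifying.
A = 1/3, B = 1, C = k**3 - 13*k**2/6 + k/2 - 7/6.
Need (1/3)·f(k+1) − (1)·f(k) = k**3 - 13*k**2/6 + k/2 - 7/6.
From deg A=0, deg B=0, deg C=3: d=3.
A polynomial solution: f(k) = -(3*k**3 - 2*k**2 + 4*k - 1)/2.
So s_k = (B(k−1)f/C)·t_k = (-3*(3*k**3 - 2*k**2 + 4*k - 1)/(6*k**3 - 13*k**2 + 3*k - 7))·t_k = (3*k**3 - 2*k**2 + 4*k - 1)/3**k.
Check: Δs_k = (-6*k**3 + 13*k**2 - 3*k + 7)/(3*3**k). ✓

Yes. s_k = 3^{- k} \left(3 k^{3} - 2 k^{2} + 4 k - 1\right).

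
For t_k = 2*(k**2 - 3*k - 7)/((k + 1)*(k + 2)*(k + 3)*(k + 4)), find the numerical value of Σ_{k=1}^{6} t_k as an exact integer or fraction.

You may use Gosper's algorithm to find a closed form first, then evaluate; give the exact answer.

Σ = -77/360

Ratio r(k) = (k**3 - 10*k - 9)/(k**3 + 2*k**2 - 22*k - 35).
So A=k + 1 and B=k + 5, with C=k**2 - 3*k - 7.
Need (k + 1)·f(k+1) − (k + 4)·f(k) = k**2 - 3*k - 7.
From deg A=1, deg B=1, deg C=2: d=3.
Match coefficients ⇒ f(k) = -k*(k**2 + 9*k + 11)/3.
So s_k = (B(k−1)f/C)·t_k = (-k*(k + 4)*(k**2 + 9*k + 11)/(3*(k**2 - 3*k - 7)))·t_k = 2*k*(-k**2 - 9*k - 11)/(3*(k + 1)*(k + 2)*(k + 3)).
Verify: 2*(k**2 - 3*k - 7)/(k**4 + 10*k**3 + 35*k**2 + 50*k + 24) matches t_k.
Σ_(k=1)^(6) t_k = s_(7) − s_(1) = -287/360 − (-7/12) = -77/360.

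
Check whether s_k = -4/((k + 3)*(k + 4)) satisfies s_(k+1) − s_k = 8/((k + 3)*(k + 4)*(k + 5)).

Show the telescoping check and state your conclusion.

valid (s_(k+1) − s_k reduces to t_k)

s_(k+1) = -4/((k + 4)*(k + 5))
s_(k+1) − s_k = 8/(k**3 + 12*k**2 + 47*k + 60)
(s_(k+1) − s_k) − t_k = 0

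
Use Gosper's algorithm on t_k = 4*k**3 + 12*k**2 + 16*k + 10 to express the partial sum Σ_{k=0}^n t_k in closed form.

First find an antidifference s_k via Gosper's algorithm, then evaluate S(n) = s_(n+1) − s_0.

S(n) = n**4 + 6*n**3 + 15*n**2 + 20*n + 10

r(k) = (2*k**3 + 12*k**2 + 26*k + 21)/(2*k**3 + 6*k**2 + 8*k + 5) after simplifying.
Normal form (A,B,C) = (1, 1, k**3 + 3*k**2 + 4*k + 5/2).
f must satisfy (1)·f(k+1) − (1)·f(k) = k**3 + 3*k**2 + 4*k + 5/2.
From deg A=0, deg B=0, deg C=3: d=4.
Coefficient equations give f(k) = k*(k**3 + 2*k**2 + 3*k + 4)/4.
Certificate R = B(k−1)f/C = k*(k**3 + 2*k**2 + 3*k + 4)/(2*(2*k**3 + 6*k**2 + 8*k + 5)) gives s_k = k*(k**3 + 2*k**2 + 3*k + 4).
Verify: 4*k**3 + 12*k**2 + 16*k + 10 matches t_k.
Evaluate: s_(n+1) = n**4 + 6*n**3 + 15*n**2 + 20*n + 10; subtract s_(0) = 0 ⇒ S(n) = n**4 + 6*n**3 + 15*n**2 + 20*n + 10.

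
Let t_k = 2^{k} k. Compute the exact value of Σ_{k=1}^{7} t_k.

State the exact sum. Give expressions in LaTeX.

Compute t_(k+1)/t_k: get 2 + 2/k.
So A=2 and B=1, with C=k.
f must satisfy (2)·f(k+1) − (1)·f(k) = k.
Bound: deg f ≤ 1.
Solve for f: f(k) = k - 2 (degree 1 ≤ 1).
So s_k = (B(k−1)f/C)·t_k = ((k - 2)/k)·t_k = 2**k*(k - 2).
Check: Δs_k = 2**k*k. ✓
Σ_(k=1)^(7) t_k = s_(8) − s_(1) = 1536 − (-2) = 1538.

Σ = 1538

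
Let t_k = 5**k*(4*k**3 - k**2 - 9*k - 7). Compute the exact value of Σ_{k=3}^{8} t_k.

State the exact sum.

Σ = 855468750

Step 1: r(k) = 5*(4*k**3 + 11*k**2 + k - 13)/(4*k**3 - k**2 - 9*k - 7).
Factor: A=5; B=1; C=k**3 - k**2/4 - 9*k/4 - 7/4.
Key eq: (5)·f(k+1) = (1)·f(k) + (k**3 - k**2/4 - 9*k/4 - 7/4).
d = 3 from the (0,0,3) case.
Coefficient equations give f(k) = (k - 3)*(k**2 - k + 1)/4.
So s_k = (B(k−1)f/C)·t_k = ((k - 3)*(k**2 - k + 1)/(4*k**3 - k**2 - 9*k - 7))·t_k = 5**k*(k**3 - 4*k**2 + 4*k - 3).
Check: Δs_k = 5**k*(4*k**3 - k**2 - 9*k - 7). ✓
Sum = s_(9) − s_(3); s_(9) = 855468750, s_(3) = 0 ⇒ 855468750.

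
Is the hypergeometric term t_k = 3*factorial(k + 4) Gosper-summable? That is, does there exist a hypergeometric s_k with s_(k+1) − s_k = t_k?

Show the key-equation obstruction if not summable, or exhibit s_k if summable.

No. Not Gosper-summable.

Step 1: r(k) = k + 5.
Gosper form: A/B · C(k+1)/C(k) with A=k + 5, B=1, C=1.
Solve (k + 5)·f(k+1) − (1)·f(k) = 1.
From deg A=1, deg B=0, deg C=0: d=-1.
Negative degree bound (-1): no f exists, t_k not Gosper-summable.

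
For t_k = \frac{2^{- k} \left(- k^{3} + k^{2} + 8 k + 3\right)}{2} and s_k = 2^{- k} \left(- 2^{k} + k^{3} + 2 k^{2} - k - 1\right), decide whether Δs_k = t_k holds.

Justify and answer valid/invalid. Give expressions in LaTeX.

s_(k+1) = (-2*2**k + k**3 + 5*k**2 + 6*k + 1)/(2*2**k)
s_(k+1) − s_k = (-k**3 + k**2 + 8*k + 3)/(2*2**k)
(s_(k+1) − s_k) − t_k = 0

Valid — Δs_k = t_k.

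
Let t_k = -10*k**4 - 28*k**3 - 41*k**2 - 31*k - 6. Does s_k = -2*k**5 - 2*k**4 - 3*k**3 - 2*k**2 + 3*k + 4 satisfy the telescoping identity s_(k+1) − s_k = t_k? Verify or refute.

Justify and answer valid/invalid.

valid; difference matches t_k

s_(k+1) = -2*k**5 - 12*k**4 - 31*k**3 - 43*k**2 - 28*k - 2
s_(k+1) − s_k = -10*k**4 - 28*k**3 - 41*k**2 - 31*k - 6
(s_(k+1) − s_k) − t_k = 0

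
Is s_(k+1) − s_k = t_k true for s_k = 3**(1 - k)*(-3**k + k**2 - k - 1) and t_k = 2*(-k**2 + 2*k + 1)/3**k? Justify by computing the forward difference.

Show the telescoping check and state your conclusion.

s_(k+1) = (-3**(k + 1) + k**2 + k - 1)/3**k
s_(k+1) − s_k = 2*(-k**2 + 2*k + 1)/3**k
(s_(k+1) − s_k) − t_k = 0

valid; difference matches t_k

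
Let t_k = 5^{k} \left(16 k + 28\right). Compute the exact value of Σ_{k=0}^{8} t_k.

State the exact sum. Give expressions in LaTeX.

Step 1: r(k) = 5*(4*k + 11)/(4*k + 7).
So A=5 and B=1, with C=k + 7/4.
Set up (5)·f(k+1) − (1)·f(k) − (k + 7/4) = 0.
Degrees (0,0,1) ⇒ d ≤ 1.
Solving with deg f ≤ 1: f(k) = (2*k + 1)/8.
Get s_k = R·t_k = 5**k*(4*k + 2) with R(k) = B(k−1)f(k)/C(k) = (2*k + 1)/(2*(4*k + 7)).
Check: Δs_k = 5**k*(16*k + 28). ✓
Evaluate s at k=9 and k=0: 74218750 and 2; difference 74218748.

Σ = 74218748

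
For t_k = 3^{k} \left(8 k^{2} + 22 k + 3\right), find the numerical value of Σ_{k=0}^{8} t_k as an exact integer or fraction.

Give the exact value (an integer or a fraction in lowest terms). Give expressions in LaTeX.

Σ = 6141099

r(k) = 3*(8*k**2 + 38*k + 33)/(8*k**2 + 22*k + 3) after simplifying.
Gosper form: A/B · C(k+1)/C(k) with A=3, B=1, C=k**2 + 11*k/4 + 3/8.
f must satisfy (3)·f(k+1) − (1)·f(k) = k**2 + 11*k/4 + 3/8.
Bound: deg f ≤ 2.
A polynomial solution: f(k) = (k - 1)*(4*k + 3)/8.
So s_k = (B(k−1)f/C)·t_k = ((k - 1)*(4*k + 3)/(8*k**2 + 22*k + 3))·t_k = 3**k*(4*k**2 - k - 3).
Check: Δs_k = 3**k*(8*k**2 + 22*k + 3). ✓
Sum = s_(9) − s_(0); s_(9) = 6141096, s_(0) = -3 ⇒ 6141099.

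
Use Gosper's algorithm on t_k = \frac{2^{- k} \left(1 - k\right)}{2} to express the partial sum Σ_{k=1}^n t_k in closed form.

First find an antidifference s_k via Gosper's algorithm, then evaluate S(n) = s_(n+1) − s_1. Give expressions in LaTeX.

Ratio r(k) = k/(2*(k - 1)).
Normal form (A,B,C) = (1/2, 1, k - 1).
Key eq: (1/2)·f(k+1) = (1)·f(k) + (k - 1).
Bound: deg f ≤ 1.
Coefficient equations give f(k) = -2*k.
Certificate R = B(k−1)f/C = -2*k/(k - 1) gives s_k = k/2**k.
Check: Δs_k = (1 - k)/(2*2**k). ✓
Σ_(k=1)^n t_k = s_(n+1) − s_(1) = (2**(-n - 1)*(n + 1)) − (1/2), i.e. 2**(-n - 1)*(-2**n + n + 1).

S(n) = 2^{- n - 1} \left(- 2^{n} + n + 1\right)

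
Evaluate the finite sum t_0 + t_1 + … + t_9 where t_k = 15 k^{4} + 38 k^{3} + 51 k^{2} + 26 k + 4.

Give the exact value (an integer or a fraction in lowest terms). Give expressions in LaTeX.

Σ = 322690

r(k) = (15*k**4 + 98*k**3 + 255*k**2 + 302*k + 134)/(15*k**4 + 38*k**3 + 51*k**2 + 26*k + 4) after simplifying.
So A=1 and B=1, with C=k**4 + 38*k**3/15 + 17*k**2/5 + 26*k/15 + 4/15.
Key eq: (1)·f(k+1) = (1)·f(k) + (k**4 + 38*k**3/15 + 17*k**2/5 + 26*k/15 + 4/15).
deg f ≤ 5 (via 0,0,4).
Match coefficients ⇒ f(k) = k*(3*k**4 + 2*k**3 + 3*k**2 - 3*k - 1)/15.
Get s_k = R·t_k = k*(3*k**4 + 2*k**3 + 3*k**2 - 3*k - 1) with R(k) = B(k−1)f(k)/C(k) = k*(3*k**4 + 2*k**3 + 3*k**2 - 3*k - 1)/(15*k**4 + 38*k**3 + 51*k**2 + 26*k + 4).
s_(k+1) − s_k = 15*k**4 + 38*k**3 + 51*k**2 + 26*k + 4 = t_k.
Sum = s_(10) − s_(0); s_(10) = 322690, s_(0) = 0 ⇒ 322690.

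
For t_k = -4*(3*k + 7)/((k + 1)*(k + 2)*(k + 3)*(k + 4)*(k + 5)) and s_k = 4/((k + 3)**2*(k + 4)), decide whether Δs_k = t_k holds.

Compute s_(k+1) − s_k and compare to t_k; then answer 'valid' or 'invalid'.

Invalid: residual 8*(4*k**2 + 23*k + 31)/(k**7 + 22*k**6 + 202*k**5 + 1000*k**4 + 2869*k**3 + 4738*k**2 + 4128*k + 1440) ≠ 0.

s_(k+1) = 4/((k + 4)**2*(k + 5))
s_(k+1) − s_k = 4*((k + 3)**2 - (k + 4)*(k + 5))/((k + 3)**2*(k + 4)**2*(k + 5))
(s_(k+1) − s_k) − t_k = 8*(4*k**2 + 23*k + 31)/(k**7 + 22*k**6 + 202*k**5 + 1000*k**4 + 2869*k**3 + 4738*k**2 + 4128*k + 1440)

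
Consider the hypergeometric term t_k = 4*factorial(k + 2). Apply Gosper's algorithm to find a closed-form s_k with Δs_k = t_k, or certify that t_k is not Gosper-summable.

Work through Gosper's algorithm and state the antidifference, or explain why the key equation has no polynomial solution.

not Gosper-summable; s_k does not exist

t_(k+1)/t_k = k + 3.
So A=k + 3 and B=1, with C=1.
Set up (k + 3)·f(k+1) − (1)·f(k) − (1) = 0.
From deg A=1, deg B=0, deg C=0: d=-1.
d = -1 < 0 ⇒ no nonzero polynomial f; not summable.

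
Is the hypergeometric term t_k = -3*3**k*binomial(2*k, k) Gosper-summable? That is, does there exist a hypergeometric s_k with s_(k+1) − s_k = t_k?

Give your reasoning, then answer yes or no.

t_(k+1)/t_k = 6*(2*k + 1)/(k + 1).
Normal form (A,B,C) = (12*k + 6, k + 1, 1).
Solve (12*k + 6)·f(k+1) − (k)·f(k) = 1.
d = -1 from the (1,1,0) case.
Negative degree bound (-1): no f exists, t_k not Gosper-summable.

No; the degree bound rules out any f.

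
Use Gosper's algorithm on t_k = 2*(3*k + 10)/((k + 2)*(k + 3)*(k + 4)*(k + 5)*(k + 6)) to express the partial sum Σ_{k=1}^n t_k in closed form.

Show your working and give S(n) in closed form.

S(n) = n*(n**2 + 14*n + 63)/(45*(n**3 + 14*n**2 + 63*n + 90))

t_(k+1)/t_k = (k + 2)*(3*k + 13)/((k + 7)*(3*k + 10)).
A = k + 2, B = k + 7, C = k + 10/3.
f must satisfy (k + 2)·f(k+1) − (k + 6)·f(k) = k + 10/3.
Bound: deg f ≤ 4.
A polynomial solution: f(k) = k*(k + 3)*(k**2 + 11*k + 38)/120.
R(k) = B(k−1)·f(k)/C(k) = k*(k + 3)*(k + 6)*(k**2 + 11*k + 38)/(40*(3*k + 10)); s_k = R·t_k = k*(k**2 + 11*k + 38)/(20*(k**3 + 11*k**2 + 38*k + 40)).
Δs = 2*(3*k + 10)/(k**5 + 20*k**4 + 155*k**3 + 580*k**2 + 1044*k + 720), as required.
Evaluate: s_(n+1) = (n**3 + 14*n**2 + 63*n + 50)/(20*(n**3 + 14*n**2 + 63*n + 90)); subtract s_(1) = 1/36 ⇒ S(n) = n*(n**2 + 14*n + 63)/(45*(n**3 + 14*n**2 + 63*n + 90)).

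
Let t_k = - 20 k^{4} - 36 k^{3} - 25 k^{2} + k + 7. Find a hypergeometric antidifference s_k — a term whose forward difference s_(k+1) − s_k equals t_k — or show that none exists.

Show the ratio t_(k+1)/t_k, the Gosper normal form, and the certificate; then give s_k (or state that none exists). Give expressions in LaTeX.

s_k = k \left(- 4 k^{4} + k^{3} + 3 k^{2} + 4 k + 3\right)

Step 1: r(k) = (20*k**4 + 116*k**3 + 253*k**2 + 237*k + 73)/(20*k**4 + 36*k**3 + 25*k**2 - k - 7).
Factor: A=1; B=1; C=k**4 + 9*k**3/5 + 5*k**2/4 - k/20 - 7/20.
Key eq: (1)·f(k+1) = (1)·f(k) + (k**4 + 9*k**3/5 + 5*k**2/4 - k/20 - 7/20).
deg f ≤ 5 (via 0,0,4).
Solve for f: f(k) = k*(4*k + 3)*(k**3 - k**2 - 1)/20 (degree 5 ≤ 5).
Then R = B(k−1)f/C = k*(4*k + 3)*(k**3 - k**2 - 1)/(20*k**4 + 36*k**3 + 25*k**2 - k - 7), so s_k = R(k)·t_k = k*(-4*k**4 + k**3 + 3*k**2 + 4*k + 3).
s_(k+1) − s_k = -20*k**4 - 36*k**3 - 25*k**2 + k + 7 = t_k.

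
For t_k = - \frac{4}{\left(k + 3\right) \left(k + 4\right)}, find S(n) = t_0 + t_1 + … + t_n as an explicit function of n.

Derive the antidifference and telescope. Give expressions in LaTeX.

S(n) = \frac{4 \left(- n - 1\right)}{3 \left(n + 4\right)}

r(k) = (k + 3)/(k + 5) after simplifying.
Normal form (A,B,C) = (k + 3, k + 5, 1).
Key eq: (k + 3)·f(k+1) = (k + 4)·f(k) + (1).
From deg A=1, deg B=1, deg C=0: d=1.
Solving with deg f ≤ 1: f(k) = k/3.
R(k) = B(k−1)·f(k)/C(k) = k*(k + 4)/3; s_k = R·t_k = -4*k/(3*k + 9).
Verify: -4/(k**2 + 7*k + 12) matches t_k.
Σ_(k=0)^n t_k = s_(n+1) − s_(0) = (4*(-n - 1)/(3*(n + 4))) − (0), i.e. 4*(-n - 1)/(3*(n + 4)).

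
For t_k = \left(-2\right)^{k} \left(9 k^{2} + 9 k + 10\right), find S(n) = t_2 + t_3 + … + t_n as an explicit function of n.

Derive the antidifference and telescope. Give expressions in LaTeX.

S(n) = 6 \left(-2\right)^{n} n^{2} + 10 \left(-2\right)^{n} n + 8 \left(-2\right)^{n} + 48

Compute t_(k+1)/t_k: get 2*(-9*k**2 - 27*k - 28)/(9*k**2 + 9*k + 10).
Factor: A=-2; B=1; C=k**2 + k + 10/9.
Set up (-2)·f(k+1) − (1)·f(k) − (k**2 + k + 10/9) = 0.
d = 2 from the (0,0,2) case.
Match coefficients ⇒ f(k) = -(3*k**2 - k + 2)/9.
So s_k = (B(k−1)f/C)·t_k = (-(3*k**2 - k + 2)/(9*k**2 + 9*k + 10))·t_k = (-2)**k*(-3*k**2 + k - 2).
s_(k+1) − s_k = (-2)**k*(9*k**2 + 9*k + 10) = t_k.
Σ_(k=2)^n t_k = s_(n+1) − s_(2) = (2*(-2)**n*(3*n**2 + 5*n + 4)) − (-48), i.e. 6*(-2)**n*n**2 + 10*(-2)**n*n + 8*(-2)**n + 48.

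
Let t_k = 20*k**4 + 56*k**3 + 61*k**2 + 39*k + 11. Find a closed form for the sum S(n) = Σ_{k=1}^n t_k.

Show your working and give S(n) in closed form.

S(n) = n*(4*n**4 + 24*n**3 + 55*n**2 + 64*n + 40)

Compute t_(k+1)/t_k: get (20*k**4 + 136*k**3 + 349*k**2 + 409*k + 187)/(20*k**4 + 56*k**3 + 61*k**2 + 39*k + 11).
Take A(k)=1, B(k)=1, C(k)=k**4 + 14*k**3/5 + 61*k**2/20 + 39*k/20 + 11/20.
Set up (1)·f(k+1) − (1)·f(k) − (k**4 + 14*k**3/5 + 61*k**2/20 + 39*k/20 + 11/20) = 0.
From deg A=0, deg B=0, deg C=4: d=5.
A polynomial solution: f(k) = k*(4*k**4 + 4*k**3 - k**2 + 3*k + 1)/20.
Get s_k = R·t_k = k*(4*k**4 + 4*k**3 - k**2 + 3*k + 1) with R(k) = B(k−1)f(k)/C(k) = k*(4*k**4 + 4*k**3 - k**2 + 3*k + 1)/(20*k**4 + 56*k**3 + 61*k**2 + 39*k + 11).
s_(k+1) − s_k = 20*k**4 + 56*k**3 + 61*k**2 + 39*k + 11 = t_k.
Σ_(k=1)^n t_k = s_(n+1) − s_(1) = (4*n**5 + 24*n**4 + 55*n**3 + 64*n**2 + 40*n + 11) − (11), i.e. n*(4*n**4 + 24*n**3 + 55*n**2 + 64*n + 40).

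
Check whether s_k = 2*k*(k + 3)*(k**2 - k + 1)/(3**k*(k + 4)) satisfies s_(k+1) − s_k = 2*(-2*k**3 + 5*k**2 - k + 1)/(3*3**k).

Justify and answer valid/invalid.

s_(k+1) = -2*(k + 1)*(k + 4)*(k - (k + 1)**2)/(3*3**k*(k + 5))
s_(k+1) − s_k = 2*(-2*k**5 - 11*k**4 + 10*k**3 + 70*k**2 - 5*k + 16)/(3*3**k*(k**2 + 9*k + 20))
(s_(k+1) − s_k) − t_k = 4*(k**4 + 3*k**3 - 11*k**2 + 3*k - 2)/(3*3**k*(k**2 + 9*k + 20))

Invalid: residual 4*(k**4 + 3*k**3 - 11*k**2 + 3*k - 2)/(3*3**k*(k**2 + 9*k + 20)) ≠ 0.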